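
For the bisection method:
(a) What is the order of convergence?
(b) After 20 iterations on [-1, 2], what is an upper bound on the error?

(a) Bisection has linear (order 1) convergence; the error is halved each step.

(b) Error bound = (b-a)/2^n = (2 - (-1))/2^{20}
    = 3/2^{20}

(a) 1 (linear); (b) error ≤ 2.86e-06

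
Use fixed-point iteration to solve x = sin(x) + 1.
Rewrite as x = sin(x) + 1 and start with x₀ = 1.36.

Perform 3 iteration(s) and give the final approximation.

Equation: x = sin(x) + 1
Fixed-point form: x = sin(x) + 1
x₀ = 1.36

x_1 = g(1.360000) = 1.977865
x_2 = g(1.977865) = 1.918285
x_3 = g(1.918285) = 1.940231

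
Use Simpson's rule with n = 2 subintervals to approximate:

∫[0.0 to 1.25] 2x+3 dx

f(x) = 2x+3
a = 0.0, b = 1.25, n = 2
h = (b - a)/n = 0.625000

Simpson's rule: (h/3)[f(x₀) + 4f(x₁) + 2f(x₂) + ... + f(xₙ)]

x_0 = 0.0000, f(x_0) = 3.000000, coefficient = 1
x_1 = 0.6250, f(x_1) = 4.250000, coefficient = 4
x_2 = 1.2500, f(x_2) = 5.500000, coefficient = 1

I ≈ (0.625000/3) × 25.500000 = 5.312500
Exact value: 5.312500
Error: 0.000000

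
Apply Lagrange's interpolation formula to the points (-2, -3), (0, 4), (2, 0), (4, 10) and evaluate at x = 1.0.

Lagrange interpolation formula:
P(x) = Σ yᵢ × Lᵢ(x)
where Lᵢ(x) = Π_{j≠i} (x - xⱼ)/(xᵢ - xⱼ)

L_0(1.0) = (1.0 - 0)/(-2 - 0) × (1.0 - 2)/(-2 - 2) × (1.0 - 4)/(-2 - 4) = -0.062500
L_1(1.0) = (1.0 - (-2))/(0 - (-2)) × (1.0 - 2)/(0 - 2) × (1.0 - 4)/(0 - 4) = 0.562500
L_2(1.0) = (1.0 - (-2))/(2 - (-2)) × (1.0 - 0)/(2 - 0) × (1.0 - 4)/(2 - 4) = 0.562500
L_3(1.0) = (1.0 - (-2))/(4 - (-2)) × (1.0 - 0)/(4 - 0) × (1.0 - 2)/(4 - 2) = -0.062500

P(1.0) = (-3)×L_0(1.0) + 4×L_1(1.0) + 0×L_2(1.0) + 10×L_3(1.0)
P(1.0) = 1.812500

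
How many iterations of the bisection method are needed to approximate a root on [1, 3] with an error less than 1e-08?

We need (b-a)/2^n ≤ 1e-08
(3 - 1)/2^n ≤ 1e-08
2/2^n ≤ 1e-08
2^n ≥ 200000000
n ≥ log₂(200000000) = 27.58
n ≥ 28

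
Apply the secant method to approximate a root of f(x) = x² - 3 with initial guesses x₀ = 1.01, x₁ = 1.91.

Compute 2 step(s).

f(x) = x² - 3
x₀ = 1.01, x₁ = 1.91

Secant formula: x_{n+1} = x_n - f(x_n)(x_n - x_{n-1})/(f(x_n) - f(x_{n-1}))

Iteration 1:
  f(1.010000) = -1.979900
  f(1.910000) = 0.648100
  x_2 = 1.910000 - 0.648100×(1.910000 - 1.010000)/(0.648100 - (-1.979900))
       = 1.688048
Iteration 2:
  f(1.910000) = 0.648100
  f(1.688048) = -0.150494
  x_3 = 1.688048 - (-0.150494)×(1.688048 - 1.910000)/(-0.150494 - 0.648100)
       = 1.729875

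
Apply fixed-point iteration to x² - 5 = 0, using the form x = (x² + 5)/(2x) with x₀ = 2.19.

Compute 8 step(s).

Equation: x² - 5 = 0
Fixed-point form: x = (x² + 5)/(2x)
x₀ = 2.19

x_1 = g(2.190000) = 2.236553
x_2 = g(2.236553) = 2.236068
x_3 = g(2.236068) = 2.236068
x_4 = g(2.236068) = 2.236068
x_5 = g(2.236068) = 2.236068
x_6 = g(2.236068) = 2.236068
x_7 = g(2.236068) = 2.236068
x_8 = g(2.236068) = 2.236068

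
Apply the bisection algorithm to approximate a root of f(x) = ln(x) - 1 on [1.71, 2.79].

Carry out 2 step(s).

f(x) = ln(x) - 1
Initial interval: [1.71, 2.79]

Iteration 1:
  c_1 = (1.710000 + 2.790000)/2 = 2.250000
  f(c_1) = f(2.250000) = -0.189070
  f(a) × f(c) ≥ 0, new interval: [2.250000, 2.790000]
Iteration 2:
  c_2 = (2.250000 + 2.790000)/2 = 2.520000
  f(c_2) = f(2.520000) = -0.075741
  f(a) × f(c) ≥ 0, new interval: [2.520000, 2.790000]

After 2 iteration(s), the approximation is c_2 = 2.520000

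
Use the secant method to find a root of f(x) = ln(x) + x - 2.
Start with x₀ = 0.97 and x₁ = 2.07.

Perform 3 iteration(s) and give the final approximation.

f(x) = ln(x) + x - 2
x₀ = 0.97, x₁ = 2.07

Secant formula: x_{n+1} = x_n - f(x_n)(x_n - x_{n-1})/(f(x_n) - f(x_{n-1}))

Iteration 1:
  f(0.970000) = -1.060459
  f(2.070000) = 0.797549
  x_2 = 2.070000 - 0.797549×(2.070000 - 0.970000)/(0.797549 - (-1.060459))
       = 1.597826
Iteration 2:
  f(2.070000) = 0.797549
  f(1.597826) = 0.066470
  x_3 = 1.597826 - 0.066470×(1.597826 - 2.070000)/(0.066470 - 0.797549)
       = 1.554896
Iteration 3:
  f(1.597826) = 0.066470
  f(1.554896) = -0.003696
  x_4 = 1.554896 - (-0.003696)×(1.554896 - 1.597826)/(-0.003696 - 0.066470)
       = 1.557157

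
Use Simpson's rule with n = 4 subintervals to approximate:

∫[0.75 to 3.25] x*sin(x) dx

f(x) = x*sin(x)
a = 0.75, b = 3.25, n = 4
h = (b - a)/n = 0.625000

Simpson's rule: (h/3)[f(x₀) + 4f(x₁) + 2f(x₂) + ... + f(xₙ)]

x_0 = 0.7500, f(x_0) = 0.511229, coefficient = 1
x_1 = 1.3750, f(x_1) = 1.348728, coefficient = 4
x_2 = 2.0000, f(x_2) = 1.818595, coefficient = 2
x_3 = 2.6250, f(x_3) = 1.296541, coefficient = 4
x_4 = 3.2500, f(x_4) = -0.351634, coefficient = 1

I ≈ (0.625000/3) × 14.377860 = 2.995387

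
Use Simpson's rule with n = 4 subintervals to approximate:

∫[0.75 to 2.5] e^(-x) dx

f(x) = e^(-x)
a = 0.75, b = 2.5, n = 4
h = (b - a)/n = 0.437500

Simpson's rule: (h/3)[f(x₀) + 4f(x₁) + 2f(x₂) + ... + f(xₙ)]

x_0 = 0.7500, f(x_0) = 0.472367, coefficient = 1
x_1 = 1.1875, f(x_1) = 0.304983, coefficient = 4
x_2 = 1.6250, f(x_2) = 0.196912, coefficient = 2
x_3 = 2.0625, f(x_3) = 0.127136, coefficient = 4
x_4 = 2.5000, f(x_4) = 0.082085, coefficient = 1

I ≈ (0.437500/3) × 2.676749 = 0.390359
Exact value: 0.390282
Error: 0.000078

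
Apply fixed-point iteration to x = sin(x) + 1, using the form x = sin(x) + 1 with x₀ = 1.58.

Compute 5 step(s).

Equation: x = sin(x) + 1
Fixed-point form: x = sin(x) + 1
x₀ = 1.58

x_1 = g(1.580000) = 1.999958
x_2 = g(1.999958) = 1.909315
x_3 = g(1.909315) = 1.943248
x_4 = g(1.943248) = 1.931438
x_5 = g(1.931438) = 1.935671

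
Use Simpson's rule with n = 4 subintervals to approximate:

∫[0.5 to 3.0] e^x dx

f(x) = e^x
a = 0.5, b = 3.0, n = 4
h = (b - a)/n = 0.625000

Simpson's rule: (h/3)[f(x₀) + 4f(x₁) + 2f(x₂) + ... + f(xₙ)]

x_0 = 0.5000, f(x_0) = 1.648721, coefficient = 1
x_1 = 1.1250, f(x_1) = 3.080217, coefficient = 4
x_2 = 1.7500, f(x_2) = 5.754603, coefficient = 2
x_3 = 2.3750, f(x_3) = 10.751013, coefficient = 4
x_4 = 3.0000, f(x_4) = 20.085537, coefficient = 1

I ≈ (0.625000/3) × 88.568384 = 18.451747
Exact value: 18.436816
Error: 0.014931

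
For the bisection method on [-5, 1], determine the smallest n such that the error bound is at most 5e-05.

We need (b-a)/2^n ≤ 5e-05
(1 - (-5))/2^n ≤ 5e-05
6/2^n ≤ 5e-05
2^n ≥ 120000
n ≥ log₂(120000) = 16.87
n ≥ 17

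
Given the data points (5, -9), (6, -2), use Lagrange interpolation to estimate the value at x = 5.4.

Lagrange interpolation formula:
P(x) = Σ yᵢ × Lᵢ(x)
where Lᵢ(x) = Π_{j≠i} (x - xⱼ)/(xᵢ - xⱼ)

L_0(5.4) = (5.4 - 6)/(5 - 6) = 0.600000
L_1(5.4) = (5.4 - 5)/(6 - 5) = 0.400000

P(5.4) = (-9)×L_0(5.4) + (-2)×L_1(5.4)
P(5.4) = -6.200000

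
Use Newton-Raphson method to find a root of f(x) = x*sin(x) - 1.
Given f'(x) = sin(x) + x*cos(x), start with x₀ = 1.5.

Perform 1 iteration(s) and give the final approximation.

f(x) = x*sin(x) - 1
f'(x) = sin(x) + x*cos(x)
x₀ = 1.5

Newton-Raphson formula: x_{n+1} = x_n - f(x_n)/f'(x_n)

Iteration 1:
  f(1.500000) = 0.496242
  f'(1.500000) = 1.103601
  x_1 = 1.500000 - 0.496242/1.103601 = 1.050342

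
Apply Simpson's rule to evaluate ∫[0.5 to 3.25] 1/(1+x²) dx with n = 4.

f(x) = 1/(1+x²)
a = 0.5, b = 3.25, n = 4
h = (b - a)/n = 0.687500

Simpson's rule: (h/3)[f(x₀) + 4f(x₁) + 2f(x₂) + ... + f(xₙ)]

x_0 = 0.5000, f(x_0) = 0.800000, coefficient = 1
x_1 = 1.1875, f(x_1) = 0.414911, coefficient = 4
x_2 = 1.8750, f(x_2) = 0.221453, coefficient = 2
x_3 = 2.5625, f(x_3) = 0.132163, coefficient = 4
x_4 = 3.2500, f(x_4) = 0.086486, coefficient = 1

I ≈ (0.687500/3) × 3.517689 = 0.806137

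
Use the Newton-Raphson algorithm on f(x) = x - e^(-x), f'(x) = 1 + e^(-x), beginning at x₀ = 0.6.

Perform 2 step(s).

f(x) = x - e^(-x)
f'(x) = 1 + e^(-x)
x₀ = 0.6

Newton-Raphson formula: x_{n+1} = x_n - f(x_n)/f'(x_n)

Iteration 1:
  f(0.600000) = 0.051188
  f'(0.600000) = 1.548812
  x_1 = 0.600000 - 0.051188/1.548812 = 0.566950
Iteration 2:
  f(0.566950) = -0.000303
  f'(0.566950) = 1.567253
  x_2 = 0.566950 - (-0.000303)/1.567253 = 0.567143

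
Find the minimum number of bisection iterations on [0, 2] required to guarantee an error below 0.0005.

We need (b-a)/2^n ≤ 0.0005
(2 - 0)/2^n ≤ 0.0005
2/2^n ≤ 0.0005
2^n ≥ 4000
n ≥ log₂(4000) = 11.97
n ≥ 12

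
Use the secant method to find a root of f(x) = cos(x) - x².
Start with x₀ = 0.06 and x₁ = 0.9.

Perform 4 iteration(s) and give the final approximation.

f(x) = cos(x) - x²
x₀ = 0.06, x₁ = 0.9

Secant formula: x_{n+1} = x_n - f(x_n)(x_n - x_{n-1})/(f(x_n) - f(x_{n-1}))

Iteration 1:
  f(0.060000) = 0.994601
  f(0.900000) = -0.188390
  x_2 = 0.900000 - (-0.188390)×(0.900000 - 0.060000)/(-0.188390 - 0.994601)
       = 0.766231
Iteration 2:
  f(0.900000) = -0.188390
  f(0.766231) = 0.133420
  x_3 = 0.766231 - 0.133420×(0.766231 - 0.900000)/(0.133420 - (-0.188390))
       = 0.821690
Iteration 3:
  f(0.766231) = 0.133420
  f(0.821690) = 0.005809
  x_4 = 0.821690 - 0.005809×(0.821690 - 0.766231)/(0.005809 - 0.133420)
       = 0.824215
Iteration 4:
  f(0.821690) = 0.005809
  f(0.824215) = -0.000197
  x_5 = 0.824215 - (-0.000197)×(0.824215 - 0.821690)/(-0.000197 - 0.005809)
       = 0.824132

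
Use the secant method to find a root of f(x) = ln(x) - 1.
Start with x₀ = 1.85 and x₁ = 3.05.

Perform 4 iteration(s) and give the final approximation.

f(x) = ln(x) - 1
x₀ = 1.85, x₁ = 3.05

Secant formula: x_{n+1} = x_n - f(x_n)(x_n - x_{n-1})/(f(x_n) - f(x_{n-1}))

Iteration 1:
  f(1.850000) = -0.384814
  f(3.050000) = 0.115142
  x_2 = 3.050000 - 0.115142×(3.050000 - 1.850000)/(0.115142 - (-0.384814))
       = 2.773636
Iteration 2:
  f(3.050000) = 0.115142
  f(2.773636) = 0.020159
  x_3 = 2.773636 - 0.020159×(2.773636 - 3.050000)/(0.020159 - 0.115142)
       = 2.714980
Iteration 3:
  f(2.773636) = 0.020159
  f(2.714980) = -0.001215
  x_4 = 2.714980 - (-0.001215)×(2.714980 - 2.773636)/(-0.001215 - 0.020159)
       = 2.718315
Iteration 4:
  f(2.714980) = -0.001215
  f(2.718315) = 0.000012
  x_5 = 2.718315 - 0.000012×(2.718315 - 2.714980)/(0.000012 - (-0.001215))
       = 2.718282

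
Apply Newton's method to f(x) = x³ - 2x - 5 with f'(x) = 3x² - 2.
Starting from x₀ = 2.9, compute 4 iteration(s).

f(x) = x³ - 2x - 5
f'(x) = 3x² - 2
x₀ = 2.9

Newton-Raphson formula: x_{n+1} = x_n - f(x_n)/f'(x_n)

Iteration 1:
  f(2.900000) = 13.589000
  f'(2.900000) = 23.230000
  x_1 = 2.900000 - 13.589000/23.230000 = 2.315024
Iteration 2:
  f(2.315024) = 2.776939
  f'(2.315024) = 14.078004
  x_2 = 2.315024 - 2.776939/14.078004 = 2.117770
Iteration 3:
  f(2.117770) = 0.262551
  f'(2.117770) = 11.454848
  x_3 = 2.117770 - 0.262551/11.454848 = 2.094849
Iteration 4:
  f(2.094849) = 0.003326
  f'(2.094849) = 11.165182
  x_4 = 2.094849 - 0.003326/11.165182 = 2.094552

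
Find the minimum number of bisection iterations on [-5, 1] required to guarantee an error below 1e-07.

We need (b-a)/2^n ≤ 1e-07
(1 - (-5))/2^n ≤ 1e-07
6/2^n ≤ 1e-07
2^n ≥ 60000000
n ≥ log₂(60000000) = 25.84
n ≥ 26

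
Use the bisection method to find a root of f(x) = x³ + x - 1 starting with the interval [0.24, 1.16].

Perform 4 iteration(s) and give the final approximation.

f(x) = x³ + x - 1
Initial interval: [0.24, 1.16]

Iteration 1:
  c_1 = (0.240000 + 1.160000)/2 = 0.700000
  f(c_1) = f(0.700000) = 0.043000
  f(a) × f(c) < 0, new interval: [0.240000, 0.700000]
Iteration 2:
  c_2 = (0.240000 + 0.700000)/2 = 0.470000
  f(c_2) = f(0.470000) = -0.426177
  f(a) × f(c) ≥ 0, new interval: [0.470000, 0.700000]
Iteration 3:
  c_3 = (0.470000 + 0.700000)/2 = 0.585000
  f(c_3) = f(0.585000) = -0.214798
  f(a) × f(c) ≥ 0, new interval: [0.585000, 0.700000]
Iteration 4:
  c_4 = (0.585000 + 0.700000)/2 = 0.642500
  f(c_4) = f(0.642500) = -0.092272
  f(a) × f(c) ≥ 0, new interval: [0.642500, 0.700000]

After 4 iteration(s), the approximation is c_4 = 0.642500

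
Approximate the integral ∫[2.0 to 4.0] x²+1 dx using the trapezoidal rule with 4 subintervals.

f(x) = x²+1
a = 2.0, b = 4.0, n = 4
h = (b - a)/n = 0.500000

Trapezoidal rule: (h/2)[f(x₀) + 2f(x₁) + 2f(x₂) + ... + f(xₙ)]

x_0 = 2.0000, f(x_0) = 5.000000, coefficient = 1
x_1 = 2.5000, f(x_1) = 7.250000, coefficient = 2
x_2 = 3.0000, f(x_2) = 10.000000, coefficient = 2
x_3 = 3.5000, f(x_3) = 13.250000, coefficient = 2
x_4 = 4.0000, f(x_4) = 17.000000, coefficient = 1

I ≈ (0.500000/2) × 83.000000 = 20.750000
Exact value: 20.666667
Error: 0.083333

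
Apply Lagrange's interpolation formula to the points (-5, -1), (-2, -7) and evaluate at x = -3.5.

Lagrange interpolation formula:
P(x) = Σ yᵢ × Lᵢ(x)
where Lᵢ(x) = Π_{j≠i} (x - xⱼ)/(xᵢ - xⱼ)

L_0(-3.5) = (-3.5 - (-2))/(-5 - (-2)) = 0.500000
L_1(-3.5) = (-3.5 - (-5))/(-2 - (-5)) = 0.500000

P(-3.5) = (-1)×L_0(-3.5) + (-7)×L_1(-3.5)
P(-3.5) = -4.000000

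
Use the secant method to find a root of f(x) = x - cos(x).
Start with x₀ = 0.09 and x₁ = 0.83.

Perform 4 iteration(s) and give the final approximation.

f(x) = x - cos(x)
x₀ = 0.09, x₁ = 0.83

Secant formula: x_{n+1} = x_n - f(x_n)(x_n - x_{n-1})/(f(x_n) - f(x_{n-1}))

Iteration 1:
  f(0.090000) = -0.905953
  f(0.830000) = 0.155124
  x_2 = 0.830000 - 0.155124×(0.830000 - 0.090000)/(0.155124 - (-0.905953))
       = 0.721816
Iteration 2:
  f(0.830000) = 0.155124
  f(0.721816) = -0.028792
  x_3 = 0.721816 - (-0.028792)×(0.721816 - 0.830000)/(-0.028792 - 0.155124)
       = 0.738752
Iteration 3:
  f(0.721816) = -0.028792
  f(0.738752) = -0.000558
  x_4 = 0.738752 - (-0.000558)×(0.738752 - 0.721816)/(-0.000558 - (-0.028792))
       = 0.739086
Iteration 4:
  f(0.738752) = -0.000558
  f(0.739086) = 0.000002
  x_5 = 0.739086 - 0.000002×(0.739086 - 0.738752)/(0.000002 - (-0.000558))
       = 0.739085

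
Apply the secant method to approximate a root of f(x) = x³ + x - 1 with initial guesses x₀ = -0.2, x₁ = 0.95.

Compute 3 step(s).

f(x) = x³ + x - 1
x₀ = -0.2, x₁ = 0.95

Secant formula: x_{n+1} = x_n - f(x_n)(x_n - x_{n-1})/(f(x_n) - f(x_{n-1}))

Iteration 1:
  f(-0.200000) = -1.208000
  f(0.950000) = 0.807375
  x_2 = 0.950000 - 0.807375×(0.950000 - (-0.200000))/(0.807375 - (-1.208000))
       = 0.489301
Iteration 2:
  f(0.950000) = 0.807375
  f(0.489301) = -0.393553
  x_3 = 0.489301 - (-0.393553)×(0.489301 - 0.950000)/(-0.393553 - 0.807375)
       = 0.640275
Iteration 3:
  f(0.489301) = -0.393553
  f(0.640275) = -0.097242
  x_4 = 0.640275 - (-0.097242)×(0.640275 - 0.489301)/(-0.097242 - (-0.393553))
       = 0.689822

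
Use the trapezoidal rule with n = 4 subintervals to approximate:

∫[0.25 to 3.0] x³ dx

f(x) = x³
a = 0.25, b = 3.0, n = 4
h = (b - a)/n = 0.687500

Trapezoidal rule: (h/2)[f(x₀) + 2f(x₁) + 2f(x₂) + ... + f(xₙ)]

x_0 = 0.2500, f(x_0) = 0.015625, coefficient = 1
x_1 = 0.9375, f(x_1) = 0.823975, coefficient = 2
x_2 = 1.6250, f(x_2) = 4.291016, coefficient = 2
x_3 = 2.3125, f(x_3) = 12.366455, coefficient = 2
x_4 = 3.0000, f(x_4) = 27.000000, coefficient = 1

I ≈ (0.687500/2) × 61.978516 = 21.305115
Exact value: 20.249023
Error: 1.056091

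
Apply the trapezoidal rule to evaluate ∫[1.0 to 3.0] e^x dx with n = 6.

f(x) = e^x
a = 1.0, b = 3.0, n = 6
h = (b - a)/n = 0.333333

Trapezoidal rule: (h/2)[f(x₀) + 2f(x₁) + 2f(x₂) + ... + f(xₙ)]

x_0 = 1.0000, f(x_0) = 2.718282, coefficient = 1
x_1 = 1.3333, f(x_1) = 3.793668, coefficient = 2
x_2 = 1.6667, f(x_2) = 5.294490, coefficient = 2
x_3 = 2.0000, f(x_3) = 7.389056, coefficient = 2
x_4 = 2.3333, f(x_4) = 10.312259, coefficient = 2
x_5 = 2.6667, f(x_5) = 14.391916, coefficient = 2
x_6 = 3.0000, f(x_6) = 20.085537, coefficient = 1

I ≈ (0.333333/2) × 105.166596 = 17.527766
Exact value: 17.367255
Error: 0.160511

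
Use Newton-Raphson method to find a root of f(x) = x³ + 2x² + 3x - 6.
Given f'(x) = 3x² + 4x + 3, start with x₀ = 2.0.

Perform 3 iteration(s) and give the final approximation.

f(x) = x³ + 2x² + 3x - 6
f'(x) = 3x² + 4x + 3
x₀ = 2.0

Newton-Raphson formula: x_{n+1} = x_n - f(x_n)/f'(x_n)

Iteration 1:
  f(2.000000) = 16.000000
  f'(2.000000) = 23.000000
  x_1 = 2.000000 - 16.000000/23.000000 = 1.304348
Iteration 2:
  f(1.304348) = 3.534807
  f'(1.304348) = 13.321361
  x_2 = 1.304348 - 3.534807/13.321361 = 1.038999
Iteration 3:
  f(1.038999) = 0.397654
  f'(1.038999) = 10.394553
  x_3 = 1.038999 - 0.397654/10.394553 = 1.000743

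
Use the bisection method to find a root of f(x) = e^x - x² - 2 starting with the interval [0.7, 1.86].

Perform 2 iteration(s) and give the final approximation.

f(x) = e^x - x² - 2
Initial interval: [0.7, 1.86]

Iteration 1:
  c_1 = (0.700000 + 1.860000)/2 = 1.280000
  f(c_1) = f(1.280000) = -0.041760
  f(a) × f(c) ≥ 0, new interval: [1.280000, 1.860000]
Iteration 2:
  c_2 = (1.280000 + 1.860000)/2 = 1.570000
  f(c_2) = f(1.570000) = 0.341748
  f(a) × f(c) < 0, new interval: [1.280000, 1.570000]

After 2 iteration(s), the approximation is c_2 = 1.570000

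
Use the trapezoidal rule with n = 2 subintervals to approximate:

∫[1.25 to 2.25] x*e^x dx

f(x) = x*e^x
a = 1.25, b = 2.25, n = 2
h = (b - a)/n = 0.500000

Trapezoidal rule: (h/2)[f(x₀) + 2f(x₁) + 2f(x₂) + ... + f(xₙ)]

x_0 = 1.2500, f(x_0) = 4.362929, coefficient = 1
x_1 = 1.7500, f(x_1) = 10.070555, coefficient = 2
x_2 = 2.2500, f(x_2) = 21.347406, coefficient = 1

I ≈ (0.500000/2) × 45.851444 = 11.462861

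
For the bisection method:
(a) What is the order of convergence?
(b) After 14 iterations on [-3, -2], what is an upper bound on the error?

(a) Bisection has linear (order 1) convergence; the error is halved each step.

(b) Error bound = (b-a)/2^n = (-2 - (-3))/2^{14}
    = 1/2^{14}

(a) 1 (linear); (b) error ≤ 6.10e-05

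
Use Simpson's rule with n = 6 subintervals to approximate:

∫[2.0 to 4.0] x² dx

f(x) = x²
a = 2.0, b = 4.0, n = 6
h = (b - a)/n = 0.333333

Simpson's rule: (h/3)[f(x₀) + 4f(x₁) + 2f(x₂) + ... + f(xₙ)]

x_0 = 2.0000, f(x_0) = 4.000000, coefficient = 1
x_1 = 2.3333, f(x_1) = 5.444444, coefficient = 4
x_2 = 2.6667, f(x_2) = 7.111111, coefficient = 2
x_3 = 3.0000, f(x_3) = 9.000000, coefficient = 4
x_4 = 3.3333, f(x_4) = 11.111111, coefficient = 2
x_5 = 3.6667, f(x_5) = 13.444444, coefficient = 4
x_6 = 4.0000, f(x_6) = 16.000000, coefficient = 1

I ≈ (0.333333/3) × 168.000000 = 18.666667
Exact value: 18.666667
Error: 0.000000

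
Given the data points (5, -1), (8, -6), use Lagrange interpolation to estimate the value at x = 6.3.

Lagrange interpolation formula:
P(x) = Σ yᵢ × Lᵢ(x)
where Lᵢ(x) = Π_{j≠i} (x - xⱼ)/(xᵢ - xⱼ)

L_0(6.3) = (6.3 - 8)/(5 - 8) = 0.566667
L_1(6.3) = (6.3 - 5)/(8 - 5) = 0.433333

P(6.3) = (-1)×L_0(6.3) + (-6)×L_1(6.3)
P(6.3) = -3.166667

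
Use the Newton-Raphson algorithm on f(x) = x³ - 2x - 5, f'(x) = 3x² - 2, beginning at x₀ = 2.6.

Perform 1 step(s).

f(x) = x³ - 2x - 5
f'(x) = 3x² - 2
x₀ = 2.6

Newton-Raphson formula: x_{n+1} = x_n - f(x_n)/f'(x_n)

Iteration 1:
  f(2.600000) = 7.376000
  f'(2.600000) = 18.280000
  x_1 = 2.600000 - 7.376000/18.280000 = 2.196499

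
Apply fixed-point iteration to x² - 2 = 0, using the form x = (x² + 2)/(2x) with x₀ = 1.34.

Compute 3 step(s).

Equation: x² - 2 = 0
Fixed-point form: x = (x² + 2)/(2x)
x₀ = 1.34

x_1 = g(1.340000) = 1.416269
x_2 = g(1.416269) = 1.414215
x_3 = g(1.414215) = 1.414214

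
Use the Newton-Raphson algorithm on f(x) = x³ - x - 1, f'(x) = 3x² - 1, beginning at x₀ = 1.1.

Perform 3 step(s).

f(x) = x³ - x - 1
f'(x) = 3x² - 1
x₀ = 1.1

Newton-Raphson formula: x_{n+1} = x_n - f(x_n)/f'(x_n)

Iteration 1:
  f(1.100000) = -0.769000
  f'(1.100000) = 2.630000
  x_1 = 1.100000 - (-0.769000)/2.630000 = 1.392395
Iteration 2:
  f(1.392395) = 0.307132
  f'(1.392395) = 4.816295
  x_2 = 1.392395 - 0.307132/4.816295 = 1.328626
Iteration 3:
  f(1.328626) = 0.016727
  f'(1.328626) = 4.295742
  x_3 = 1.328626 - 0.016727/4.295742 = 1.324732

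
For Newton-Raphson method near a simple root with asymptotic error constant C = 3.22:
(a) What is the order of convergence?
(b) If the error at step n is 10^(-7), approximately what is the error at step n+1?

(a) Newton-Raphson has quadratic (order 2) convergence near simple roots.
    This means |e_{n+1}| ≈ C|e_n|².

(b) With |e_n| = 10^(-7) and C = 3.22:
    |e_{n+1}| ≈ 3.22 × (10^(-7))² = 3.22 × 10^(-14)

(a) 2 (quadratic); (b) |e_{n+1}| ≈ 3.220e-14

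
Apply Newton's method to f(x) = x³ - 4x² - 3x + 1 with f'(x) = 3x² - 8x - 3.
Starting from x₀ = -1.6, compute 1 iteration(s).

f(x) = x³ - 4x² - 3x + 1
f'(x) = 3x² - 8x - 3
x₀ = -1.6

Newton-Raphson formula: x_{n+1} = x_n - f(x_n)/f'(x_n)

Iteration 1:
  f(-1.600000) = -8.536000
  f'(-1.600000) = 17.480000
  x_1 = -1.600000 - (-8.536000)/17.480000 = -1.111670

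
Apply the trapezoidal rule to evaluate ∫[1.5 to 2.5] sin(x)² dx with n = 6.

f(x) = sin(x)²
a = 1.5, b = 2.5, n = 6
h = (b - a)/n = 0.166667

Trapezoidal rule: (h/2)[f(x₀) + 2f(x₁) + 2f(x₂) + ... + f(xₙ)]

x_0 = 1.5000, f(x_0) = 0.994996, coefficient = 1
x_1 = 1.6667, f(x_1) = 0.990837, coefficient = 2
x_2 = 1.8333, f(x_2) = 0.932643, coefficient = 2
x_3 = 2.0000, f(x_3) = 0.826822, coefficient = 2
x_4 = 2.1667, f(x_4) = 0.685022, coefficient = 2
x_5 = 2.3333, f(x_5) = 0.522853, coefficient = 2
x_6 = 2.5000, f(x_6) = 0.358169, coefficient = 1

I ≈ (0.166667/2) × 9.269519 = 0.772460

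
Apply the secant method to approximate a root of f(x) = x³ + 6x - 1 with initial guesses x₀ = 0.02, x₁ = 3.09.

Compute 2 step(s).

f(x) = x³ + 6x - 1
x₀ = 0.02, x₁ = 3.09

Secant formula: x_{n+1} = x_n - f(x_n)(x_n - x_{n-1})/(f(x_n) - f(x_{n-1}))

Iteration 1:
  f(0.020000) = -0.879992
  f(3.090000) = 47.043629
  x_2 = 3.090000 - 47.043629×(3.090000 - 0.020000)/(47.043629 - (-0.879992))
       = 0.076373
Iteration 2:
  f(3.090000) = 47.043629
  f(0.076373) = -0.541319
  x_3 = 0.076373 - (-0.541319)×(0.076373 - 3.090000)/(-0.541319 - 47.043629)
       = 0.110655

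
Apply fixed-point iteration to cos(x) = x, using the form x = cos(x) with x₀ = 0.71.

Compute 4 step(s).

Equation: cos(x) = x
Fixed-point form: x = cos(x)
x₀ = 0.71

x_1 = g(0.710000) = 0.758362
x_2 = g(0.758362) = 0.725964
x_3 = g(0.725964) = 0.747860
x_4 = g(0.747860) = 0.733146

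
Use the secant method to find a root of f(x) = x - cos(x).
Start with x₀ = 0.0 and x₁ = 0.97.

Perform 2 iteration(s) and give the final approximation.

f(x) = x - cos(x)
x₀ = 0.0, x₁ = 0.97

Secant formula: x_{n+1} = x_n - f(x_n)(x_n - x_{n-1})/(f(x_n) - f(x_{n-1}))

Iteration 1:
  f(0.000000) = -1.000000
  f(0.970000) = 0.404700
  x_2 = 0.970000 - 0.404700×(0.970000 - 0.000000)/(0.404700 - (-1.000000))
       = 0.690539
Iteration 2:
  f(0.970000) = 0.404700
  f(0.690539) = -0.080364
  x_3 = 0.690539 - (-0.080364)×(0.690539 - 0.970000)/(-0.080364 - 0.404700)
       = 0.736839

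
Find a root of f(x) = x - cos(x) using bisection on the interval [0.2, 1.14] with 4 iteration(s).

f(x) = x - cos(x)
Initial interval: [0.2, 1.14]

Iteration 1:
  c_1 = (0.200000 + 1.140000)/2 = 0.670000
  f(c_1) = f(0.670000) = -0.113822
  f(a) × f(c) ≥ 0, new interval: [0.670000, 1.140000]
Iteration 2:
  c_2 = (0.670000 + 1.140000)/2 = 0.905000
  f(c_2) = f(0.905000) = 0.287314
  f(a) × f(c) < 0, new interval: [0.670000, 0.905000]
Iteration 3:
  c_3 = (0.670000 + 0.905000)/2 = 0.787500
  f(c_3) = f(0.787500) = 0.081881
  f(a) × f(c) < 0, new interval: [0.670000, 0.787500]
Iteration 4:
  c_4 = (0.670000 + 0.787500)/2 = 0.728750
  f(c_4) = f(0.728750) = -0.017257
  f(a) × f(c) ≥ 0, new interval: [0.728750, 0.787500]

After 4 iteration(s), the approximation is c_4 = 0.728750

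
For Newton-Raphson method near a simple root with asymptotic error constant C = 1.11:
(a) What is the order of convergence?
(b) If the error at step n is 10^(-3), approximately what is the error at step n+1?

(a) Newton-Raphson has quadratic (order 2) convergence near simple roots.
    This means |e_{n+1}| ≈ C|e_n|².

(b) With |e_n| = 10^(-3) and C = 1.11:
    |e_{n+1}| ≈ 1.11 × (10^(-3))² = 1.11 × 10^(-6)

(a) 2 (quadratic); (b) |e_{n+1}| ≈ 1.110e-06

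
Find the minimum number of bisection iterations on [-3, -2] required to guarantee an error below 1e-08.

We need (b-a)/2^n ≤ 1e-08
(-2 - (-3))/2^n ≤ 1e-08
1/2^n ≤ 1e-08
2^n ≥ 100000000
n ≥ log₂(100000000) = 26.58
n ≥ 27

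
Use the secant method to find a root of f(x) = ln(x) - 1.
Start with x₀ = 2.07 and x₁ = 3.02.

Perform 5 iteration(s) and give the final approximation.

f(x) = ln(x) - 1
x₀ = 2.07, x₁ = 3.02

Secant formula: x_{n+1} = x_n - f(x_n)(x_n - x_{n-1})/(f(x_n) - f(x_{n-1}))

Iteration 1:
  f(2.070000) = -0.272451
  f(3.020000) = 0.105257
  x_2 = 3.020000 - 0.105257×(3.020000 - 2.070000)/(0.105257 - (-0.272451))
       = 2.755261
Iteration 2:
  f(3.020000) = 0.105257
  f(2.755261) = 0.013512
  x_3 = 2.755261 - 0.013512×(2.755261 - 3.020000)/(0.013512 - 0.105257)
       = 2.716270
Iteration 3:
  f(2.755261) = 0.013512
  f(2.716270) = -0.000740
  x_4 = 2.716270 - (-0.000740)×(2.716270 - 2.755261)/(-0.000740 - 0.013512)
       = 2.718295
Iteration 4:
  f(2.716270) = -0.000740
  f(2.718295) = 0.000005
  x_5 = 2.718295 - 0.000005×(2.718295 - 2.716270)/(0.000005 - (-0.000740))
       = 2.718282
Iteration 5:
  f(2.718295) = 0.000005
  f(2.718282) = 0.000000
  x_6 = 2.718282 - 0.000000×(2.718282 - 2.718295)/(0.000000 - 0.000005)
       = 2.718282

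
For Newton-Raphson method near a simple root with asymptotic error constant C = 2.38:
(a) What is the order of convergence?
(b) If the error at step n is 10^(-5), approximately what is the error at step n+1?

(a) Newton-Raphson has quadratic (order 2) convergence near simple roots.
    This means |e_{n+1}| ≈ C|e_n|².

(b) With |e_n| = 10^(-5) and C = 2.38:
    |e_{n+1}| ≈ 2.38 × (10^(-5))² = 2.38 × 10^(-10)

(a) 2 (quadratic); (b) |e_{n+1}| ≈ 2.380e-10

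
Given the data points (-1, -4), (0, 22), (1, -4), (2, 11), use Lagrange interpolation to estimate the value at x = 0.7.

Lagrange interpolation formula:
P(x) = Σ yᵢ × Lᵢ(x)
where Lᵢ(x) = Π_{j≠i} (x - xⱼ)/(xᵢ - xⱼ)

L_0(0.7) = (0.7 - 0)/(-1 - 0) × (0.7 - 1)/(-1 - 1) × (0.7 - 2)/(-1 - 2) = -0.045500
L_1(0.7) = (0.7 - (-1))/(0 - (-1)) × (0.7 - 1)/(0 - 1) × (0.7 - 2)/(0 - 2) = 0.331500
L_2(0.7) = (0.7 - (-1))/(1 - (-1)) × (0.7 - 0)/(1 - 0) × (0.7 - 2)/(1 - 2) = 0.773500
L_3(0.7) = (0.7 - (-1))/(2 - (-1)) × (0.7 - 0)/(2 - 0) × (0.7 - 1)/(2 - 1) = -0.059500

P(0.7) = (-4)×L_0(0.7) + 22×L_1(0.7) + (-4)×L_2(0.7) + 11×L_3(0.7)
P(0.7) = 3.726500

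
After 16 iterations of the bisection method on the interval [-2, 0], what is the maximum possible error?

Bisection error bound: |error| ≤ (b-a)/2^n
|error| ≤ (0 - (-2))/2^16 = 2/2^16
|error| ≤ 0.0000305176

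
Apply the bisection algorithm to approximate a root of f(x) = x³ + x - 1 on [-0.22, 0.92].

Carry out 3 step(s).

f(x) = x³ + x - 1
Initial interval: [-0.22, 0.92]

Iteration 1:
  c_1 = (-0.220000 + 0.920000)/2 = 0.350000
  f(c_1) = f(0.350000) = -0.607125
  f(a) × f(c) ≥ 0, new interval: [0.350000, 0.920000]
Iteration 2:
  c_2 = (0.350000 + 0.920000)/2 = 0.635000
  f(c_2) = f(0.635000) = -0.108952
  f(a) × f(c) ≥ 0, new interval: [0.635000, 0.920000]
Iteration 3:
  c_3 = (0.635000 + 0.920000)/2 = 0.777500
  f(c_3) = f(0.777500) = 0.247504
  f(a) × f(c) < 0, new interval: [0.635000, 0.777500]

After 3 iteration(s), the approximation is c_3 = 0.777500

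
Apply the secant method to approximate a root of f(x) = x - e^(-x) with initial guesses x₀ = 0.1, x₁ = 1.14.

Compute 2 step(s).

f(x) = x - e^(-x)
x₀ = 0.1, x₁ = 1.14

Secant formula: x_{n+1} = x_n - f(x_n)(x_n - x_{n-1})/(f(x_n) - f(x_{n-1}))

Iteration 1:
  f(0.100000) = -0.804837
  f(1.140000) = 0.820181
  x_2 = 1.140000 - 0.820181×(1.140000 - 0.100000)/(0.820181 - (-0.804837))
       = 0.615090
Iteration 2:
  f(1.140000) = 0.820181
  f(0.615090) = 0.074498
  x_3 = 0.615090 - 0.074498×(0.615090 - 1.140000)/(0.074498 - 0.820181)
       = 0.562649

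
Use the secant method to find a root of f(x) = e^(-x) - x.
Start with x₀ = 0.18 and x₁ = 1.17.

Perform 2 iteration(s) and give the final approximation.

f(x) = e^(-x) - x
x₀ = 0.18, x₁ = 1.17

Secant formula: x_{n+1} = x_n - f(x_n)(x_n - x_{n-1})/(f(x_n) - f(x_{n-1}))

Iteration 1:
  f(0.180000) = 0.655270
  f(1.170000) = -0.859633
  x_2 = 1.170000 - (-0.859633)×(1.170000 - 0.180000)/(-0.859633 - 0.655270)
       = 0.608224
Iteration 2:
  f(1.170000) = -0.859633
  f(0.608224) = -0.063907
  x_3 = 0.608224 - (-0.063907)×(0.608224 - 1.170000)/(-0.063907 - (-0.859633))
       = 0.563106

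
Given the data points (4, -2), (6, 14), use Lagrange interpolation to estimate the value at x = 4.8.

Lagrange interpolation formula:
P(x) = Σ yᵢ × Lᵢ(x)
where Lᵢ(x) = Π_{j≠i} (x - xⱼ)/(xᵢ - xⱼ)

L_0(4.8) = (4.8 - 6)/(4 - 6) = 0.600000
L_1(4.8) = (4.8 - 4)/(6 - 4) = 0.400000

P(4.8) = (-2)×L_0(4.8) + 14×L_1(4.8)
P(4.8) = 4.400000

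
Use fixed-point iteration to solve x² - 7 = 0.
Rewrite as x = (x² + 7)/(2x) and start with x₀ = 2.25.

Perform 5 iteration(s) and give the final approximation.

Equation: x² - 7 = 0
Fixed-point form: x = (x² + 7)/(2x)
x₀ = 2.25

x_1 = g(2.250000) = 2.680556
x_2 = g(2.680556) = 2.645977
x_3 = g(2.645977) = 2.645751
x_4 = g(2.645751) = 2.645751
x_5 = g(2.645751) = 2.645751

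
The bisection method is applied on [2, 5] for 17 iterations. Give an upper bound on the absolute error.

Bisection error bound: |error| ≤ (b-a)/2^n
|error| ≤ (5 - 2)/2^17 = 3/2^17
|error| ≤ 0.0000228882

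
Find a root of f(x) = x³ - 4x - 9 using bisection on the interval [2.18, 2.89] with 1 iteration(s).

f(x) = x³ - 4x - 9
Initial interval: [2.18, 2.89]

Iteration 1:
  c_1 = (2.180000 + 2.890000)/2 = 2.535000
  f(c_1) = f(2.535000) = -2.849520
  f(a) × f(c) ≥ 0, new interval: [2.535000, 2.890000]

After 1 iteration(s), the approximation is c_1 = 2.535000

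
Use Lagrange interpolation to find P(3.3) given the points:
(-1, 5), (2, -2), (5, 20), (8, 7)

Lagrange interpolation formula:
P(x) = Σ yᵢ × Lᵢ(x)
where Lᵢ(x) = Π_{j≠i} (x - xⱼ)/(xᵢ - xⱼ)

L_0(3.3) = (3.3 - 2)/(-1 - 2) × (3.3 - 5)/(-1 - 5) × (3.3 - 8)/(-1 - 8) = -0.064117
L_1(3.3) = (3.3 - (-1))/(2 - (-1)) × (3.3 - 5)/(2 - 5) × (3.3 - 8)/(2 - 8) = 0.636241
L_2(3.3) = (3.3 - (-1))/(5 - (-1)) × (3.3 - 2)/(5 - 2) × (3.3 - 8)/(5 - 8) = 0.486537
L_3(3.3) = (3.3 - (-1))/(8 - (-1)) × (3.3 - 2)/(8 - 2) × (3.3 - 5)/(8 - 5) = -0.058660

P(3.3) = 5×L_0(3.3) + (-2)×L_1(3.3) + 20×L_2(3.3) + 7×L_3(3.3)
P(3.3) = 7.727049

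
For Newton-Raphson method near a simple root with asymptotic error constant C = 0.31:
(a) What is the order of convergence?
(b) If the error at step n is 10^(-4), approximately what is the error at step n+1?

(a) Newton-Raphson has quadratic (order 2) convergence near simple roots.
    This means |e_{n+1}| ≈ C|e_n|².

(b) With |e_n| = 10^(-4) and C = 0.31:
    |e_{n+1}| ≈ 0.31 × (10^(-4))² = 0.31 × 10^(-8)

(a) 2 (quadratic); (b) |e_{n+1}| ≈ 3.100e-09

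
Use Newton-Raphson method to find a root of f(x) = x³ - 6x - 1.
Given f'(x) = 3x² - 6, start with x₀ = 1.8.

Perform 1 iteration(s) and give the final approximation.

f(x) = x³ - 6x - 1
f'(x) = 3x² - 6
x₀ = 1.8

Newton-Raphson formula: x_{n+1} = x_n - f(x_n)/f'(x_n)

Iteration 1:
  f(1.800000) = -5.968000
  f'(1.800000) = 3.720000
  x_1 = 1.800000 - (-5.968000)/3.720000 = 3.404301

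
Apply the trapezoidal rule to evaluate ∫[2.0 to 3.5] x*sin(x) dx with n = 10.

f(x) = x*sin(x)
a = 2.0, b = 3.5, n = 10
h = (b - a)/n = 0.150000

Trapezoidal rule: (h/2)[f(x₀) + 2f(x₁) + 2f(x₂) + ... + f(xₙ)]

x_0 = 2.0000, f(x_0) = 1.818595, coefficient = 1
x_1 = 2.1500, f(x_1) = 1.799332, coefficient = 2
x_2 = 2.3000, f(x_2) = 1.715122, coefficient = 2
x_3 = 2.4500, f(x_3) = 1.562524, coefficient = 2
x_4 = 2.6000, f(x_4) = 1.340304, coefficient = 2
x_5 = 2.7500, f(x_5) = 1.049568, coefficient = 2
x_6 = 2.9000, f(x_6) = 0.693823, coefficient = 2
x_7 = 3.0500, f(x_7) = 0.278967, coefficient = 2
x_8 = 3.2000, f(x_8) = -0.186797, coefficient = 2
x_9 = 3.3500, f(x_9) = -0.693122, coefficient = 2
x_10 = 3.5000, f(x_10) = -1.227741, coefficient = 1

I ≈ (0.150000/2) × 15.710295 = 1.178272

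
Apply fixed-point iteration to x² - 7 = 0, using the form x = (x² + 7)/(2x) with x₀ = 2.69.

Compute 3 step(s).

Equation: x² - 7 = 0
Fixed-point form: x = (x² + 7)/(2x)
x₀ = 2.69

x_1 = g(2.690000) = 2.646115
x_2 = g(2.646115) = 2.645751
x_3 = g(2.645751) = 2.645751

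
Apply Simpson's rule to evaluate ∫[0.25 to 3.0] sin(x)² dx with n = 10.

f(x) = sin(x)²
a = 0.25, b = 3.0, n = 10
h = (b - a)/n = 0.275000

Simpson's rule: (h/3)[f(x₀) + 4f(x₁) + 2f(x₂) + ... + f(xₙ)]

x_0 = 0.2500, f(x_0) = 0.061209, coefficient = 1
x_1 = 0.5250, f(x_1) = 0.251214, coefficient = 4
x_2 = 0.8000, f(x_2) = 0.514600, coefficient = 2
x_3 = 1.0750, f(x_3) = 0.773679, coefficient = 4
x_4 = 1.3500, f(x_4) = 0.952036, coefficient = 2
x_5 = 1.6250, f(x_5) = 0.997065, coefficient = 4
x_6 = 1.9000, f(x_6) = 0.895484, coefficient = 2
x_7 = 2.1750, f(x_7) = 0.677255, coefficient = 4
x_8 = 2.4500, f(x_8) = 0.406744, coefficient = 2
x_9 = 2.7250, f(x_9) = 0.163739, coefficient = 4
x_10 = 3.0000, f(x_10) = 0.019915, coefficient = 1

I ≈ (0.275000/3) × 17.070658 = 1.564810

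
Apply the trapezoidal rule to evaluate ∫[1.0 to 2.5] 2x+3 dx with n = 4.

f(x) = 2x+3
a = 1.0, b = 2.5, n = 4
h = (b - a)/n = 0.375000

Trapezoidal rule: (h/2)[f(x₀) + 2f(x₁) + 2f(x₂) + ... + f(xₙ)]

x_0 = 1.0000, f(x_0) = 5.000000, coefficient = 1
x_1 = 1.3750, f(x_1) = 5.750000, coefficient = 2
x_2 = 1.7500, f(x_2) = 6.500000, coefficient = 2
x_3 = 2.1250, f(x_3) = 7.250000, coefficient = 2
x_4 = 2.5000, f(x_4) = 8.000000, coefficient = 1

I ≈ (0.375000/2) × 52.000000 = 9.750000
Exact value: 9.750000
Error: 0.000000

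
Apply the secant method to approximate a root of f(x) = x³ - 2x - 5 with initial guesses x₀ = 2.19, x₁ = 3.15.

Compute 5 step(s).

f(x) = x³ - 2x - 5
x₀ = 2.19, x₁ = 3.15

Secant formula: x_{n+1} = x_n - f(x_n)(x_n - x_{n-1})/(f(x_n) - f(x_{n-1}))

Iteration 1:
  f(2.190000) = 1.123459
  f(3.150000) = 19.955875
  x_2 = 3.150000 - 19.955875×(3.150000 - 2.190000)/(19.955875 - 1.123459)
       = 2.132731
Iteration 2:
  f(3.150000) = 19.955875
  f(2.132731) = 0.435349
  x_3 = 2.132731 - 0.435349×(2.132731 - 3.150000)/(0.435349 - 19.955875)
       = 2.110043
Iteration 3:
  f(2.132731) = 0.435349
  f(2.110043) = 0.174423
  x_4 = 2.110043 - 0.174423×(2.110043 - 2.132731)/(0.174423 - 0.435349)
       = 2.094877
Iteration 4:
  f(2.110043) = 0.174423
  f(2.094877) = 0.003638
  x_5 = 2.094877 - 0.003638×(2.094877 - 2.110043)/(0.003638 - 0.174423)
       = 2.094554
Iteration 5:
  f(2.094877) = 0.003638
  f(2.094554) = 0.000032
  x_6 = 2.094554 - 0.000032×(2.094554 - 2.094877)/(0.000032 - 0.003638)
       = 2.094551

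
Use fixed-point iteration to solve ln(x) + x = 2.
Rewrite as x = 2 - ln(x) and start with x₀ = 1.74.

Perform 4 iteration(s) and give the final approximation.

Equation: ln(x) + x = 2
Fixed-point form: x = 2 - ln(x)
x₀ = 1.74

x_1 = g(1.740000) = 1.446115
x_2 = g(1.446115) = 1.631119
x_3 = g(1.631119) = 1.510733
x_4 = g(1.510733) = 1.587405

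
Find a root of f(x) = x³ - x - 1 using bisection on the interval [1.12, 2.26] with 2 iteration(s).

f(x) = x³ - x - 1
Initial interval: [1.12, 2.26]

Iteration 1:
  c_1 = (1.120000 + 2.260000)/2 = 1.690000
  f(c_1) = f(1.690000) = 2.136809
  f(a) × f(c) < 0, new interval: [1.120000, 1.690000]
Iteration 2:
  c_2 = (1.120000 + 1.690000)/2 = 1.405000
  f(c_2) = f(1.405000) = 0.368505
  f(a) × f(c) < 0, new interval: [1.120000, 1.405000]

After 2 iteration(s), the approximation is c_2 = 1.405000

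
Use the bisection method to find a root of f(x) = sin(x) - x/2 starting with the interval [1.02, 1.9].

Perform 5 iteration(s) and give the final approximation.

f(x) = sin(x) - x/2
Initial interval: [1.02, 1.9]

Iteration 1:
  c_1 = (1.020000 + 1.900000)/2 = 1.460000
  f(c_1) = f(1.460000) = 0.263868
  f(a) × f(c) ≥ 0, new interval: [1.460000, 1.900000]
Iteration 2:
  c_2 = (1.460000 + 1.900000)/2 = 1.680000
  f(c_2) = f(1.680000) = 0.154043
  f(a) × f(c) ≥ 0, new interval: [1.680000, 1.900000]
Iteration 3:
  c_3 = (1.680000 + 1.900000)/2 = 1.790000
  f(c_3) = f(1.790000) = 0.081071
  f(a) × f(c) ≥ 0, new interval: [1.790000, 1.900000]
Iteration 4:
  c_4 = (1.790000 + 1.900000)/2 = 1.845000
  f(c_4) = f(1.845000) = 0.040141
  f(a) × f(c) ≥ 0, new interval: [1.845000, 1.900000]
Iteration 5:
  c_5 = (1.845000 + 1.900000)/2 = 1.872500
  f(c_5) = f(1.872500) = 0.018582
  f(a) × f(c) ≥ 0, new interval: [1.872500, 1.900000]

After 5 iteration(s), the approximation is c_5 = 1.872500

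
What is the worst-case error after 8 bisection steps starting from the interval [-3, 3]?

Bisection error bound: |error| ≤ (b-a)/2^n
|error| ≤ (3 - (-3))/2^8 = 6/2^8
|error| ≤ 0.0234375000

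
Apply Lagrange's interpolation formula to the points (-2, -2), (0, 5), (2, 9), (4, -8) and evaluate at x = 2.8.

Lagrange interpolation formula:
P(x) = Σ yᵢ × Lᵢ(x)
where Lᵢ(x) = Π_{j≠i} (x - xⱼ)/(xᵢ - xⱼ)

L_0(2.8) = (2.8 - 0)/(-2 - 0) × (2.8 - 2)/(-2 - 2) × (2.8 - 4)/(-2 - 4) = 0.056000
L_1(2.8) = (2.8 - (-2))/(0 - (-2)) × (2.8 - 2)/(0 - 2) × (2.8 - 4)/(0 - 4) = -0.288000
L_2(2.8) = (2.8 - (-2))/(2 - (-2)) × (2.8 - 0)/(2 - 0) × (2.8 - 4)/(2 - 4) = 1.008000
L_3(2.8) = (2.8 - (-2))/(4 - (-2)) × (2.8 - 0)/(4 - 0) × (2.8 - 2)/(4 - 2) = 0.224000

P(2.8) = (-2)×L_0(2.8) + 5×L_1(2.8) + 9×L_2(2.8) + (-8)×L_3(2.8)
P(2.8) = 5.728000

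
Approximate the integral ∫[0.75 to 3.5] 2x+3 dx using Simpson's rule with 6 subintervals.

f(x) = 2x+3
a = 0.75, b = 3.5, n = 6
h = (b - a)/n = 0.458333

Simpson's rule: (h/3)[f(x₀) + 4f(x₁) + 2f(x₂) + ... + f(xₙ)]

x_0 = 0.7500, f(x_0) = 4.500000, coefficient = 1
x_1 = 1.2083, f(x_1) = 5.416667, coefficient = 4
x_2 = 1.6667, f(x_2) = 6.333333, coefficient = 2
x_3 = 2.1250, f(x_3) = 7.250000, coefficient = 4
x_4 = 2.5833, f(x_4) = 8.166667, coefficient = 2
x_5 = 3.0417, f(x_5) = 9.083333, coefficient = 4
x_6 = 3.5000, f(x_6) = 10.000000, coefficient = 1

I ≈ (0.458333/3) × 130.500000 = 19.937500
Exact value: 19.937500
Error: 0.000000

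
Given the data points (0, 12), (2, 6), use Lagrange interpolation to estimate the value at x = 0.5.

Lagrange interpolation formula:
P(x) = Σ yᵢ × Lᵢ(x)
where Lᵢ(x) = Π_{j≠i} (x - xⱼ)/(xᵢ - xⱼ)

L_0(0.5) = (0.5 - 2)/(0 - 2) = 0.750000
L_1(0.5) = (0.5 - 0)/(2 - 0) = 0.250000

P(0.5) = 12×L_0(0.5) + 6×L_1(0.5)
P(0.5) = 10.500000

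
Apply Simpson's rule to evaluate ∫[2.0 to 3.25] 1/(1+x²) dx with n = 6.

f(x) = 1/(1+x²)
a = 2.0, b = 3.25, n = 6
h = (b - a)/n = 0.208333

Simpson's rule: (h/3)[f(x₀) + 4f(x₁) + 2f(x₂) + ... + f(xₙ)]

x_0 = 2.0000, f(x_0) = 0.200000, coefficient = 1
x_1 = 2.2083, f(x_1) = 0.170162, coefficient = 4
x_2 = 2.4167, f(x_2) = 0.146193, coefficient = 2
x_3 = 2.6250, f(x_3) = 0.126733, coefficient = 4
x_4 = 2.8333, f(x_4) = 0.110769, coefficient = 2
x_5 = 3.0417, f(x_5) = 0.097544, coefficient = 4
x_6 = 3.2500, f(x_6) = 0.086486, coefficient = 1

I ≈ (0.208333/3) × 2.378169 = 0.165151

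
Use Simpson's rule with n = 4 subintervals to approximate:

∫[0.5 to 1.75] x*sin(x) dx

f(x) = x*sin(x)
a = 0.5, b = 1.75, n = 4
h = (b - a)/n = 0.312500

Simpson's rule: (h/3)[f(x₀) + 4f(x₁) + 2f(x₂) + ... + f(xₙ)]

x_0 = 0.5000, f(x_0) = 0.239713, coefficient = 1
x_1 = 0.8125, f(x_1) = 0.589882, coefficient = 4
x_2 = 1.1250, f(x_2) = 1.015051, coefficient = 2
x_3 = 1.4375, f(x_3) = 1.424748, coefficient = 4
x_4 = 1.7500, f(x_4) = 1.721975, coefficient = 1

I ≈ (0.312500/3) × 12.050311 = 1.255241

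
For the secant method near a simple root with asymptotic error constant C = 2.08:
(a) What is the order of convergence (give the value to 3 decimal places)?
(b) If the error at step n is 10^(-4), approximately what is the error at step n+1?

(a) Secant method has superlinear convergence with order φ = (1+√5)/2 ≈ 1.618.
    This means |e_{n+1}| ≈ C|e_n|^1.618.

(b) With |e_n| = 10^(-4) and C = 2.08:
    |e_{n+1}| ≈ 2.08 × (10^(-4))^1.618 = 2.08 × 10^(-6.47)

(a) ≈ 1.618 (golden ratio); (b) |e_{n+1}| ≈ 7.013e-07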